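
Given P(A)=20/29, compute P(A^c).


P(A') = 1 - P(A) = 1 - 20/29 = 9/29

9/29


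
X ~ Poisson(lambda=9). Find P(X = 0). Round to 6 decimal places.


P(X=0) = e^(-9) * 9^0 / 0!
≈ 0.0001234098041 * 1 / 1
≈ 0.000123

0.000123


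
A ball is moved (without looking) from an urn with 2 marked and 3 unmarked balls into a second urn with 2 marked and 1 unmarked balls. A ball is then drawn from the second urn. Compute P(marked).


P(transfer marked) = 2/5; P(transfer unmarked) = 3/5
If marked transferred: Urn II has 3 marked of 4, so P(marked|marked moved) = 3/4
If unmarked transferred: Urn II has 2 marked of 4, so P(marked|unmarked moved) = 1/2
By total probability: P(marked) = 2/5*3/4 + 3/5*1/2 = 3/5

3/5


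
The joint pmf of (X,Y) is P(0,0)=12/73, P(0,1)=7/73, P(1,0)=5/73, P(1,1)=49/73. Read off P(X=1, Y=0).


Read from table: P(X=1, Y=0) = 5/73

5/73


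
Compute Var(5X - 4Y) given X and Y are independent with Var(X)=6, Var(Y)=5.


Independence => Cov(X,Y)=0
Var(5X - 4Y) = 5^2*Var(X) + (-4)^2*Var(Y)
= 25*6 + 16*5 = 230

230


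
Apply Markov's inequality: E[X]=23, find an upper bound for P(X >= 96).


Markov: P(X >= a) <= E[X]/a
P(X >= 96) <= 23/96

23/96


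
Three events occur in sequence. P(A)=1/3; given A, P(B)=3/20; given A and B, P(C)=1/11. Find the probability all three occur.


P(A∩B∩C) = P(A) * P(B|A) * P(C|A∩B)
= 1/3 * 3/20 * 1/11
= 1/20 * 1/11 = 1/220

1/220


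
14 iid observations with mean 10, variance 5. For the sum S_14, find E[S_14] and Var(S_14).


E[S_n] = n*mu = 14*10 = 140
Var(S_n) = n*sigma^2 = 14*5 = 70

E[S_14]=140, Var(S_14)=70


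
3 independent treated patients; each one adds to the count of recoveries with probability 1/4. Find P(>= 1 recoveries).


P(at least one) = 1 - P(none)
P(none) = (1 - 1/4)^3 = (3/4)^3 = 27/64
P(at least one) = 1 - 27/64 = 37/64

37/64


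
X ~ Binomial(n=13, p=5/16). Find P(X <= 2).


P(X<=2) = P(X=0) + P(X=1) + P(X=2)
= 34522712143931/4503599627370496 + 203997844486865/4503599627370496 + 278178878845725/2251799813685248
= 397439157161123/2251799813685248

397439157161123/2251799813685248


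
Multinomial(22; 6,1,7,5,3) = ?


22! = 1124000727777607680000
Denominator: 6!=720 * 1!=1 * 7!=5040 * 5!=120 * 3!=6
Coefficient = 1124000727777607680000 / 2612736000 = 430200650880

430200650880


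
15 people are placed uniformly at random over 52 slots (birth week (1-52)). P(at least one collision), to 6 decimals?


P(all different) = prod((52-i)/52 for i=0..14) = 0.106626
P(at least one match) = 1 - 0.106626 = 0.893374

0.893374


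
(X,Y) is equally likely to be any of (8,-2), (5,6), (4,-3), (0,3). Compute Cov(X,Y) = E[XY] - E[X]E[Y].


E[X]=17/4, E[Y]=1, E[XY]=1/2
Cov(X,Y) = E[XY] - E[X]E[Y] = 1/2 - 17/4*1 = -15/4

-15/4


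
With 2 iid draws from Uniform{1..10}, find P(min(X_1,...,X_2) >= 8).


P(min >= 8) = P(all X_i >= 8) = (P(X_1 >= 8))^2
= (3/10)^2 = 9/100

9/100


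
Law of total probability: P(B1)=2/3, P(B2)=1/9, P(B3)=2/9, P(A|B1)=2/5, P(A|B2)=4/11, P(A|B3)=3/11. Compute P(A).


P(A) = P(A|B1)P(B1) + P(A|B2)P(B2) + P(A|B3)P(B3)
= 2/5*2/3 + 4/11*1/9 + 3/11*2/9
= 4/15 + 4/99 + 2/33 = 182/495

182/495


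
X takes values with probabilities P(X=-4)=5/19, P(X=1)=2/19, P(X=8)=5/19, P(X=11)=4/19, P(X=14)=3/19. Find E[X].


E[X] = sum(x * P(x))
= -4*5/19 + 1*2/19 + 8*5/19 + 11*4/19 + 14*3/19
= 108/19

108/19


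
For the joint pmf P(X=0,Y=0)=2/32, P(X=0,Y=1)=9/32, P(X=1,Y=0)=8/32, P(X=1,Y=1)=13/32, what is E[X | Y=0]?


P(Y=0) = 10/32
E[X|Y=0] = (0*2 + 1*8)/10 = 8/10 = 4/5

4/5


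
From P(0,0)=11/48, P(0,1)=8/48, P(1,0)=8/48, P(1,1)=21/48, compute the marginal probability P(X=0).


P(X=0) = P(0,0)+P(0,1) = 11/48 + 8/48 = 19/48

19/48


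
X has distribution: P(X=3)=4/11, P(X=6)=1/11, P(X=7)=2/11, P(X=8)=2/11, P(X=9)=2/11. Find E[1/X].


E[1/X] = sum(g(x)*P(x))
= 1/3*4/11 + 1/6*1/11 + 1/7*2/11 + 1/8*2/11 + 1/9*2/11
= 569/2772

569/2772


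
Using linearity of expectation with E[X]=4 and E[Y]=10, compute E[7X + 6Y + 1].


E[7X + 6Y + 1] = 7*E[X] + 6*E[Y] + 1
= (7)*(4) + (6)*(10) + (1)
= 28 + 60 + 1 = 89

89


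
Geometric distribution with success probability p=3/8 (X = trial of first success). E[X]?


For geometric (trials until first success), E[X] = 1/p = 1/(3/8) = 8/3

8/3


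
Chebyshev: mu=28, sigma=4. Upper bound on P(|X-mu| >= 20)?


k = 20/4 = 5
Chebyshev: P(|X-mu| >= k*sigma) <= 1/k^2 = 1/5^2 = 1/25

1/25


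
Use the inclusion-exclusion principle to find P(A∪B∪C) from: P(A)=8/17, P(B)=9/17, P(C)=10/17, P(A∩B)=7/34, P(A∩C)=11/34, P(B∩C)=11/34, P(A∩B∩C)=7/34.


P(A∪B∪C) = P(A)+P(B)+P(C) - P(AB)-P(AC)-P(BC) + P(ABC)
= 8/17+9/17+10/17 - 7/34-11/34-11/34 + 7/34
= 16/17

16/17


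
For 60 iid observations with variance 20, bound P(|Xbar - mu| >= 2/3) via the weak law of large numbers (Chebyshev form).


Var(Xbar) = Var(X)/n = 20/60
Chebyshev: P(|Xbar-mu| >= 2/3) <= Var(Xbar)/(2/3)^2 = (1/3)/(4/9) = 3/4

3/4


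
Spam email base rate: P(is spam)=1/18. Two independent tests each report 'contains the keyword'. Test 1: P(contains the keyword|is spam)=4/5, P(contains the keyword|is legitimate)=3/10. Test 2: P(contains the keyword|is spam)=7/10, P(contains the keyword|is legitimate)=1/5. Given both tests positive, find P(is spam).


After test 1: P(+) = 4/5*1/18 + 3/10*17/18 = 59/180
P(B|+) = (2/45)/(59/180) = 8/59
After test 2 (use post1 as new prior): P(+) = 7/10*8/59 + 1/5*51/59 = 79/295
P(B|+,+) = (28/295)/(79/295) = 28/79

28/79


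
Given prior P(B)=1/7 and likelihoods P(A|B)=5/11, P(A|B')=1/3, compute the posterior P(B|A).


P(A) = P(A|B)P(B) + P(A|B')P(B') = 5/11*1/7 + 1/3*6/7 = 27/77
P(B|A) = P(A|B)P(B)/P(A) = (5/77)/(27/77) = 5/27

5/27


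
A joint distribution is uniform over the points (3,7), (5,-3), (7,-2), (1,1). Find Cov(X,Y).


E[X]=4, E[Y]=3/4, E[XY]=-7/4
Cov(X,Y) = E[XY] - E[X]E[Y] = -7/4 - 4*3/4 = -19/4

-19/4


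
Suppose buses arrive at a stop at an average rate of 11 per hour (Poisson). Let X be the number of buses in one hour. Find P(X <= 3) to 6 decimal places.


P(X<=3) = e^(-11)*11^0/0! + e^(-11)*11^1/1! + e^(-11)*11^2/2! + e^(-11)*11^3/3!
≈ 0.0000167017 + 0.0001837187 + 0.0010104529 + 0.0037049940
= 0.0049158673
≈ 0.004916

0.004916


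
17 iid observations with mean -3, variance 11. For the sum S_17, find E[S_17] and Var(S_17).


E[S_n] = n*mu = 17*-3 = -51
Var(S_n) = n*sigma^2 = 17*11 = 187

E[S_17]=-51, Var(S_17)=187


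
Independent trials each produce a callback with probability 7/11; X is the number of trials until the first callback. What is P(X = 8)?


P(X=8) = (1-p)^7 * p = (4/11)^7 * 7/11
= 16384/19487171 * 7/11 = 114688/214358881

114688/214358881


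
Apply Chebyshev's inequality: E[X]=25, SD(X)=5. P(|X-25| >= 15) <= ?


k = 15/5 = 3
Chebyshev: P(|X-mu| >= k*sigma) <= 1/k^2 = 1/3^2 = 1/9

1/9


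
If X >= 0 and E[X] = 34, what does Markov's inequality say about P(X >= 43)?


Markov: P(X >= a) <= E[X]/a
P(X >= 43) <= 34/43

34/43


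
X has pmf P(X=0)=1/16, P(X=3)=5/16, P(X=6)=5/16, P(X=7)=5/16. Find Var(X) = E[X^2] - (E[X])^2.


E[X] = 5, E[X^2] = 235/8
Var(X) = E[X^2] - (E[X])^2 = 235/8 - (5)^2 = 35/8

35/8


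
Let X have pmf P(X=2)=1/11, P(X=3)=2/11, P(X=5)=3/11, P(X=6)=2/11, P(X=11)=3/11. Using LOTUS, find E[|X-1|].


E[|X-1|] = sum(g(x)*P(x))
= 1*1/11 + 2*2/11 + 4*3/11 + 5*2/11 + 10*3/11
= 57/11

57/11


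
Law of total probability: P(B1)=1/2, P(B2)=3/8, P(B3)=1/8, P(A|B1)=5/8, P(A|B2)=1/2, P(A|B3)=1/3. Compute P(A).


P(A) = P(A|B1)P(B1) + P(A|B2)P(B2) + P(A|B3)P(B3)
= 5/8*1/2 + 1/2*3/8 + 1/3*1/8
= 5/16 + 3/16 + 1/24 = 13/24

13/24


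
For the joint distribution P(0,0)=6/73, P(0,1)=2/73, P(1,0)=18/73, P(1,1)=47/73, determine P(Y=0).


P(Y=0) = P(0,0)+P(1,0) = 6/73 + 18/73 = 24/73

24/73


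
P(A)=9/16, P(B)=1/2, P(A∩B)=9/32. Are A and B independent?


P(A)*P(B) = 9/16*1/2 = 9/32
P(A∩B) = 9/32, which equals P(A)P(B), so independent

Yes, A and B are independent


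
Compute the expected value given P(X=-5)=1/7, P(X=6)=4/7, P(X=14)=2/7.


E[X] = sum(x * P(x))
= -5*1/7 + 6*4/7 + 14*2/7
= 47/7

47/7


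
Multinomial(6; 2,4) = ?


6! = 720
Denominator: 2!=2 * 4!=24
Coefficient = 720 / 48 = 15

15


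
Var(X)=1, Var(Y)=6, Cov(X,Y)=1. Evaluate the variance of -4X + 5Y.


Var(-4X + 5Y) = (-4)^2*Var(X) + 5^2*Var(Y) + 2*(-4)*5*Cov(X,Y)
= 16*1 + 25*6 - 40*1
= 16 + 150 - 40 = 126

126


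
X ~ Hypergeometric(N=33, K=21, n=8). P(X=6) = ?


P(X=6) = C(21,6)*C(12,2) / C(33,8)
= 54264*66 / 13884156
= 3581424/13884156 = 9044/35061

9044/35061


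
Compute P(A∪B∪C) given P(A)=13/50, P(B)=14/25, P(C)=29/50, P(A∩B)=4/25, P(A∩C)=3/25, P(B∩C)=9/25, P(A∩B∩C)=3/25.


P(A∪B∪C) = P(A)+P(B)+P(C) - P(AB)-P(AC)-P(BC) + P(ABC)
= 13/50+14/25+29/50 - 4/25-3/25-9/25 + 3/25
= 22/25

22/25


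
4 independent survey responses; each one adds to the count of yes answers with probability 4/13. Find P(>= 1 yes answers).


P(at least one) = 1 - P(none)
P(none) = (1 - 4/13)^4 = (9/13)^4 = 6561/28561
P(at least one) = 1 - 6561/28561 = 22000/28561

22000/28561


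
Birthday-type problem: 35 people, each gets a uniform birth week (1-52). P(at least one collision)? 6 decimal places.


P(all different) = prod((52-i)/52 for i=0..34) = 0.000000
P(at least one match) = 1 - 0.000000 = 1.000000

1.000000


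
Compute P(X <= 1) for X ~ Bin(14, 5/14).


P(X<=1) = P(X=0) + P(X=1)
= 22876792454961/11112006825558016 + 12709329141645/793714773254144
= 200807400437991/11112006825558016

200807400437991/11112006825558016


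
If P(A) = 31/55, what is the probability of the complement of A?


P(A') = 1 - P(A) = 1 - 31/55 = 24/55

24/55


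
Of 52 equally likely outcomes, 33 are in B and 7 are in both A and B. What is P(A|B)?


P(A|B) = P(A∩B)/P(B) = (7/52)/(33/52) = 7/33

7/33


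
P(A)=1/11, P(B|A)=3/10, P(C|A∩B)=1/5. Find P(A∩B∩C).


P(A∩B∩C) = P(A) * P(B|A) * P(C|A∩B)
= 1/11 * 3/10 * 1/5
= 3/110 * 1/5 = 3/550

3/550


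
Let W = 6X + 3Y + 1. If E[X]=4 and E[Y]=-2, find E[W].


E[6X + 3Y + 1] = 6*E[X] + 3*E[Y] + 1
= (6)*(4) + (3)*(-2) + (1)
= 24 - 6 + 1 = 19

19


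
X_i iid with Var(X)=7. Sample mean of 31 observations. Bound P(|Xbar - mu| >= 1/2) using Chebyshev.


Var(Xbar) = Var(X)/n = 7/31
Chebyshev: P(|Xbar-mu| >= 1/2) <= Var(Xbar)/(1/2)^2 = (7/31)/(1/4) = 28/31

28/31


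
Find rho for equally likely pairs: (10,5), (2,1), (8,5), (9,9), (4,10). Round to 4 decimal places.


Cov(X,Y) = 3.0000, Var(X) = 9.4400, Var(Y) = 10.4000
rho = Cov/(sqrt(VarX)*sqrt(VarY)) = 0.3028

0.3028


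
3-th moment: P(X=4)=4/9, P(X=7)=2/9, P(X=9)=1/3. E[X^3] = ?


E[X^3] = sum(x^3 * P(x))
= 64*4/9 + 343*2/9 + 729*1/3
= 1043/3

1043/3


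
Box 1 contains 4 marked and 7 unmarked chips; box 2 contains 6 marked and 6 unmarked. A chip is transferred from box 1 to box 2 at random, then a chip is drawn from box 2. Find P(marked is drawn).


P(transfer marked) = 4/11; P(transfer unmarked) = 7/11
If marked transferred: Urn II has 7 marked of 13, so P(marked|marked moved) = 7/13
If unmarked transferred: Urn II has 6 marked of 13, so P(marked|unmarked moved) = 6/13
By total probability: P(marked) = 4/11*7/13 + 7/11*6/13 = 70/143

70/143


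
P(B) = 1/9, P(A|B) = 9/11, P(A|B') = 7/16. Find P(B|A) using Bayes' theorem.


P(A) = P(A|B)P(B) + P(A|B')P(B') = 9/11*1/9 + 7/16*8/9 = 95/198
P(B|A) = P(A|B)P(B)/P(A) = (1/11)/(95/198) = 18/95

18/95


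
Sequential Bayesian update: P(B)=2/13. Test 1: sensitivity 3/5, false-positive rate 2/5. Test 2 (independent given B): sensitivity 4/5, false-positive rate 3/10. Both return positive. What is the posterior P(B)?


After test 1: P(+) = 3/5*2/13 + 2/5*11/13 = 28/65
P(B|+) = (6/65)/(28/65) = 3/14
After test 2 (use post1 as new prior): P(+) = 4/5*3/14 + 3/10*11/14 = 57/140
P(B|+,+) = (6/35)/(57/140) = 8/19

8/19


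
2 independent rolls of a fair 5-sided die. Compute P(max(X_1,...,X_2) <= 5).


P(max <= 5) = P(all X_i <= 5) = (P(X_1 <= 5))^2
= (5/5)^2 = 1^2 = 1

1


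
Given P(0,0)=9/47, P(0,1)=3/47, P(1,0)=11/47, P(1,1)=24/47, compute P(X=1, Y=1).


Read from table: P(X=1, Y=1) = 24/47

24/47


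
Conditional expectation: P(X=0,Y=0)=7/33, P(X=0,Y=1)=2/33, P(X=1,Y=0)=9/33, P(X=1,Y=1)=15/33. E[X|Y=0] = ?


P(Y=0) = 16/33
E[X|Y=0] = (0*7 + 1*9)/16 = 9/16

9/16


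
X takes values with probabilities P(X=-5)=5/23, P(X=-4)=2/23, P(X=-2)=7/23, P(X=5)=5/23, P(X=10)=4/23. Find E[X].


E[X] = sum(x * P(x))
= -5*5/23 - 4*2/23 - 2*7/23 + 5*5/23 + 10*4/23
= 18/23

18/23


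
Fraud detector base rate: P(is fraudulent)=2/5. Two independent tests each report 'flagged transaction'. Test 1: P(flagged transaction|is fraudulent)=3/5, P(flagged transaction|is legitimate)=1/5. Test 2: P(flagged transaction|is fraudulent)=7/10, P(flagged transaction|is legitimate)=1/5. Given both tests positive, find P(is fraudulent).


After test 1: P(+) = 3/5*2/5 + 1/5*3/5 = 9/25
P(B|+) = (6/25)/(9/25) = 2/3
After test 2 (use post1 as new prior): P(+) = 7/10*2/3 + 1/5*1/3 = 8/15
P(B|+,+) = (7/15)/(8/15) = 7/8

7/8


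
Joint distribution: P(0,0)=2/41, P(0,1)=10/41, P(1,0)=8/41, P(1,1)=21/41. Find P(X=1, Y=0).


Read from table: P(X=1, Y=0) = 8/41

8/41


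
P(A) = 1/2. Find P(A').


P(A') = 1 - P(A) = 1 - 1/2 = 1/2

1/2


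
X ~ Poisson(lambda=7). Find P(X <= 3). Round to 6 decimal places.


P(X<=3) = e^(-7)*7^0/0! + e^(-7)*7^1/1! + e^(-7)*7^2/2! + e^(-7)*7^3/3!
≈ 0.0009118820 + 0.0063831738 + 0.0223411082 + 0.0521292524
= 0.0817654164
≈ 0.081765

0.081765


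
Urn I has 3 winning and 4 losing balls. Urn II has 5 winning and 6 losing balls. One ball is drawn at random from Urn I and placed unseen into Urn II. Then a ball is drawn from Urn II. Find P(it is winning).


P(transfer winning) = 3/7; P(transfer losing) = 4/7
If winning transferred: Urn II has 6 winning of 12, so P(winning|winning moved) = 1/2
If losing transferred: Urn II has 5 winning of 12, so P(winning|losing moved) = 5/12
By total probability: P(winning) = 3/7*1/2 + 4/7*5/12 = 19/42

19/42


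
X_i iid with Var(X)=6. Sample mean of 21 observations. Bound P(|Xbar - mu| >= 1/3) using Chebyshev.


Var(Xbar) = Var(X)/n = 6/21
Chebyshev: P(|Xbar-mu| >= 1/3) <= Var(Xbar)/(1/3)^2 = (2/7)/(1/9) = 18/7
Bound exceeds 1, so trivial bound: 1

1


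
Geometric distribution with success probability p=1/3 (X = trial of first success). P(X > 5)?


P(X > 5) = P(first 5 trials all fail) = (1-p)^5 = (2/3)^5 = 32/243

32/243


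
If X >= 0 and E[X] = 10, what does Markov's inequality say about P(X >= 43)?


Markov: P(X >= a) <= E[X]/a
P(X >= 43) <= 10/43

10/43


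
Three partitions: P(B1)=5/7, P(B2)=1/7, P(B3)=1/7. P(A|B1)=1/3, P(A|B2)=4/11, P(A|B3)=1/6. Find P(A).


P(A) = P(A|B1)P(B1) + P(A|B2)P(B2) + P(A|B3)P(B3)
= 1/3*5/7 + 4/11*1/7 + 1/6*1/7
= 5/21 + 4/77 + 1/42 = 145/462

145/462


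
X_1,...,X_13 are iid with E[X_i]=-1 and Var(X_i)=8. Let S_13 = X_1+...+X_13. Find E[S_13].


E[S_n] = n*E[X_1] = 13*-1 = -13

-13


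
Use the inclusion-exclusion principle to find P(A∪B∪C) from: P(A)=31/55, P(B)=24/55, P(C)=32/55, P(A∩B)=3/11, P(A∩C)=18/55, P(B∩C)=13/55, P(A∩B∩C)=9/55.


P(A∪B∪C) = P(A)+P(B)+P(C) - P(AB)-P(AC)-P(BC) + P(ABC)
= 31/55+24/55+32/55 - 3/11-18/55-13/55 + 9/55
= 10/11

10/11


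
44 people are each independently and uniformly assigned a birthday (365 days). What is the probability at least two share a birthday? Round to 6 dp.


P(all different) = prod((365-i)/365 for i=0..43) = 0.067115
P(at least one match) = 1 - 0.067115 = 0.932885

0.932885


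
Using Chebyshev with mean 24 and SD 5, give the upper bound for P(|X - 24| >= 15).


k = 15/5 = 3
Chebyshev: P(|X-mu| >= k*sigma) <= 1/k^2 = 1/3^2 = 1/9

1/9


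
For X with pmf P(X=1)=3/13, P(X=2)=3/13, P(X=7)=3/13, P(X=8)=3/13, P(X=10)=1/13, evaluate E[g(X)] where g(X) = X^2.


E[X^2] = sum(g(x)*P(x))
= 1*3/13 + 4*3/13 + 49*3/13 + 64*3/13 + 100*1/13
= 454/13

454/13


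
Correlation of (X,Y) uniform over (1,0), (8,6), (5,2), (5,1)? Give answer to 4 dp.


Cov(X,Y) = 5.0625, Var(X) = 6.1875, Var(Y) = 5.1875
rho = Cov/(sqrt(VarX)*sqrt(VarY)) = 0.8936

0.8936


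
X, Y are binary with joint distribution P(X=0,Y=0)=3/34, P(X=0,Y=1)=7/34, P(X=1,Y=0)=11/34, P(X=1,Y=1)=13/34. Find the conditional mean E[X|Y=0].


P(Y=0) = 14/34
E[X|Y=0] = (0*3 + 1*11)/14 = 11/14

11/14


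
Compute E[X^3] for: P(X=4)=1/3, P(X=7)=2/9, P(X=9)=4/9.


E[X^3] = sum(x^3 * P(x))
= 64*1/3 + 343*2/9 + 729*4/9
= 3794/9

3794/9


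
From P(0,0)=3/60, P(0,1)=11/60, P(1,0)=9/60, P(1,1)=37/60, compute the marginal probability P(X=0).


P(X=0) = P(0,0)+P(0,1) = 3/60 + 11/60 = 14/60 = 7/30

7/30


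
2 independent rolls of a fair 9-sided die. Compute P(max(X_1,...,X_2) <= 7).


P(max <= 7) = P(all X_i <= 7) = (P(X_1 <= 7))^2
= (7/9)^2 = 49/81

49/81


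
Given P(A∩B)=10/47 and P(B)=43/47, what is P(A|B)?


P(A|B) = P(A∩B)/P(B) = (20/94)/(86/94) = 20/86 = 10/43

10/43


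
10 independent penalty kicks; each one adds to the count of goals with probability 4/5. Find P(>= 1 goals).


P(at least one) = 1 - P(none)
P(none) = (1 - 4/5)^10 = (1/5)^10 = 1/9765625
P(at least one) = 1 - 1/9765625 = 9765624/9765625

9765624/9765625


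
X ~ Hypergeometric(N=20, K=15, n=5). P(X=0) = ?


P(X=0) = C(15,0)*C(5,5) / C(20,5)
= 1*1 / 15504
= 1/15504

1/15504


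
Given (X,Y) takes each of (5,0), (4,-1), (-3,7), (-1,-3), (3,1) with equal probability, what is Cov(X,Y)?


E[X]=8/5, E[Y]=4/5, E[XY]=-19/5
Cov(X,Y) = E[XY] - E[X]E[Y] = -19/5 - 8/5*4/5 = -127/25

-127/25


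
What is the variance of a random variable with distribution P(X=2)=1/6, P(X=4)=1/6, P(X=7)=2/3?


E[X] = 17/3, E[X^2] = 36
Var(X) = E[X^2] - (E[X])^2 = 36 - (17/3)^2 = 35/9

35/9


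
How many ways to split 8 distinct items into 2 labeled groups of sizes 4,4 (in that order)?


8! = 40320
Denominator: 4!=24 * 4!=24
Coefficient = 40320 / 576 = 70

70


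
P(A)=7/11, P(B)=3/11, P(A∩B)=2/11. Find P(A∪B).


P(A∪B) = P(A) + P(B) - P(A∩B)
= 7/11 + 3/11 - 2/11 = 8/11

8/11


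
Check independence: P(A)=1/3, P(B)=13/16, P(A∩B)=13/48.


P(A)*P(B) = 1/3*13/16 = 13/48
P(A∩B) = 13/48, which equals P(A)P(B), so independent

Yes, A and B are independent


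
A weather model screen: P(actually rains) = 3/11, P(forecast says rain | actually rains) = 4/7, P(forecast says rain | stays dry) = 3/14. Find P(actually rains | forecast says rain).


P(A) = P(A|B)P(B) + P(A|B')P(B') = 4/7*3/11 + 3/14*8/11 = 24/77
P(B|A) = P(A|B)P(B)/P(A) = (12/77)/(24/77) = 1/2

1/2


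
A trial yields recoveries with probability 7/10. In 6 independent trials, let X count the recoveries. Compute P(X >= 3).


P(X>=3) = P(X=3) + P(X=4) + P(X=5) + P(X=6)
= 9261/50000 + 64827/200000 + 151263/500000 + 117649/1000000
= 92953/100000

92953/100000


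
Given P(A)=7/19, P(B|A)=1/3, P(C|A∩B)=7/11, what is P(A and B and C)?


P(A∩B∩C) = P(A) * P(B|A) * P(C|A∩B)
= 7/19 * 1/3 * 7/11
= 7/57 * 7/11 = 49/627

49/627


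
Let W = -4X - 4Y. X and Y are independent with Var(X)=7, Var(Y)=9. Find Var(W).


Independence => Cov(X,Y)=0
Var(-4X - 4Y) = (-4)^2*Var(X) + (-4)^2*Var(Y)
= 16*7 + 16*9 = 256

256


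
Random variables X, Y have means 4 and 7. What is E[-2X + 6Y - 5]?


E[-2X + 6Y - 5] = -2*E[X] + 6*E[Y] - 5
= (-2)*(4) + (6)*(7) + (-5)
= -8 + 42 - 5 = 29

29


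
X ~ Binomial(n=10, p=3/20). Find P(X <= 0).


P(X<=0) = P(X=0)
= 2015993900449/10240000000000
= 2015993900449/10240000000000

2015993900449/10240000000000


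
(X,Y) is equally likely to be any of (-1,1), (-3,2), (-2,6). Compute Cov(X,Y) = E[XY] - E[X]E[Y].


E[X]=-2, E[Y]=3, E[XY]=-19/3
Cov(X,Y) = E[XY] - E[X]E[Y] = -19/3 + 2*3 = -1/3

-1/3


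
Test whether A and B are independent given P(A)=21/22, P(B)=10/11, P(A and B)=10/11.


P(A)*P(B) = 21/22*10/11 = 105/121
P(A∩B) = 10/11 != 105/121, so not independent

No, A and B are not independent


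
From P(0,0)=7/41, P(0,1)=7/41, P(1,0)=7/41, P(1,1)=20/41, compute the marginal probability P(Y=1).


P(Y=1) = P(0,1)+P(1,1) = 7/41 + 20/41 = 27/41

27/41


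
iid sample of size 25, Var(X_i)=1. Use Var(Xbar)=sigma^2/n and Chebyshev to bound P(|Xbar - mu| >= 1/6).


Var(Xbar) = Var(X)/n = 1/25
Chebyshev: P(|Xbar-mu| >= 1/6) <= Var(Xbar)/(1/6)^2 = (1/25)/(1/36) = 36/25
Bound exceeds 1, so trivial bound: 1

1


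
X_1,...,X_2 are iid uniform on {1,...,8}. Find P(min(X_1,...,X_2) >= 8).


P(min >= 8) = P(all X_i >= 8) = (P(X_1 >= 8))^2
= (1/8)^2 = 1/64

1/64


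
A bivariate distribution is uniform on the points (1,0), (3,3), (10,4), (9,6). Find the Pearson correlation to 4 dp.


Cov(X,Y) = 7.0625, Var(X) = 14.6875, Var(Y) = 4.6875
rho = Cov/(sqrt(VarX)*sqrt(VarY)) = 0.8512

0.8512


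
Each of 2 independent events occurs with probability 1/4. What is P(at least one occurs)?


P(at least one) = 1 - P(none)
P(none) = (1 - 1/4)^2 = (3/4)^2 = 9/16
P(at least one) = 1 - 9/16 = 7/16

7/16


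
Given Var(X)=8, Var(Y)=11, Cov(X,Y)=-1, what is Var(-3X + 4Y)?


Var(-3X + 4Y) = (-3)^2*Var(X) + 4^2*Var(Y) + 2*(-3)*4*Cov(X,Y)
= 9*8 + 16*11 - 24*(-1)
= 72 + 176 + 24 = 272

272


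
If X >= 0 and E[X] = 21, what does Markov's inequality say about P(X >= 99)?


Markov: P(X >= a) <= E[X]/a
P(X >= 99) <= 21/99 = 7/33

7/33


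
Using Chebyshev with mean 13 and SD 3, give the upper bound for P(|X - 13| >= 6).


k = 6/3 = 2
Chebyshev: P(|X-mu| >= k*sigma) <= 1/k^2 = 1/2^2 = 1/4

1/4


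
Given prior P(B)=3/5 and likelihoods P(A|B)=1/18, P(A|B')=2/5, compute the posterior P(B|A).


P(A) = P(A|B)P(B) + P(A|B')P(B') = 1/18*3/5 + 2/5*2/5 = 29/150
P(B|A) = P(A|B)P(B)/P(A) = (1/30)/(29/150) = 5/29

5/29


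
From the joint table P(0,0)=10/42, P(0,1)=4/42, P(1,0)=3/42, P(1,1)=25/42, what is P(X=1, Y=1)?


Read from table: P(X=1, Y=1) = 25/42

25/42


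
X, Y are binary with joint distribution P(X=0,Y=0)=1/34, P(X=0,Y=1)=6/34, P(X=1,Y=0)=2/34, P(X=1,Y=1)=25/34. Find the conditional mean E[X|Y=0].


P(Y=0) = 3/34
E[X|Y=0] = (0*1 + 1*2)/3 = 2/3

2/3


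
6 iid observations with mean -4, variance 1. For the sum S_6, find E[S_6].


E[S_n] = n*E[X_1] = 6*-4 = -24

-24


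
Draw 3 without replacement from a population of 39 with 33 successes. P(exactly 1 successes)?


P(X=1) = C(33,1)*C(6,2) / C(39,3)
= 33*15 / 9139
= 495/9139

495/9139


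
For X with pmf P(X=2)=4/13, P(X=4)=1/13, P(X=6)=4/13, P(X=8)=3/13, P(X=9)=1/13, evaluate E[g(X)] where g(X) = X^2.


E[X^2] = sum(g(x)*P(x))
= 4*4/13 + 16*1/13 + 36*4/13 + 64*3/13 + 81*1/13
= 449/13

449/13


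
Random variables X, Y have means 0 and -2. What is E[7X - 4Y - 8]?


E[7X - 4Y - 8] = 7*E[X] - 4*E[Y] - 8
= (7)*(0) + (-4)*(-2) + (-8)
= 0 + 8 - 8 = 0

0


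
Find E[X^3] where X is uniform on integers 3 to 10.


E[X^3] = (1/8) * sum(x^3 for x=3..10)
= 3016/8 = 377

377


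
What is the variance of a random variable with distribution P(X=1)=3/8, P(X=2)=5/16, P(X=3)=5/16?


E[X] = 31/16, E[X^2] = 71/16
Var(X) = E[X^2] - (E[X])^2 = 71/16 - (31/16)^2 = 175/256

175/256


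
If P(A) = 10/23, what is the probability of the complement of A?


P(A') = 1 - P(A) = 1 - 10/23 = 13/23

13/23


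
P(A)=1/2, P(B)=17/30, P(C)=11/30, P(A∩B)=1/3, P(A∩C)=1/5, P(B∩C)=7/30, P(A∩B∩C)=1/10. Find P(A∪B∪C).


P(A∪B∪C) = P(A)+P(B)+P(C) - P(AB)-P(AC)-P(BC) + P(ABC)
= 1/2+17/30+11/30 - 1/3-1/5-7/30 + 1/10
= 23/30

23/30


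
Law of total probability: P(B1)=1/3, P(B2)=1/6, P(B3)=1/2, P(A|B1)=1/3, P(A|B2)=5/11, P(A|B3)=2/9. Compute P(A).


P(A) = P(A|B1)P(B1) + P(A|B2)P(B2) + P(A|B3)P(B3)
= 1/3*1/3 + 5/11*1/6 + 2/9*1/2
= 1/9 + 5/66 + 1/9 = 59/198

59/198


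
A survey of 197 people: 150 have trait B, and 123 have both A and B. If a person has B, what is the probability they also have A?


P(A|B) = P(A∩B)/P(B) = (123/197)/(150/197) = 123/150 = 41/50

41/50


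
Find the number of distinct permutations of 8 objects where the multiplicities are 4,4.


8! = 40320
Denominator: 4!=24 * 4!=24
Coefficient = 40320 / 576 = 70

70


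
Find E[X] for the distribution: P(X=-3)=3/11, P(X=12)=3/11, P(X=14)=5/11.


E[X] = sum(x * P(x))
= -3*3/11 + 12*3/11 + 14*5/11
= 97/11

97/11


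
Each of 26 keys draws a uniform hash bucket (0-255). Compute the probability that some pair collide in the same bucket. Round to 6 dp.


P(all different) = prod((256-i)/256 for i=0..25) = 0.268765
P(at least one match) = 1 - 0.268765 = 0.731235

0.731235


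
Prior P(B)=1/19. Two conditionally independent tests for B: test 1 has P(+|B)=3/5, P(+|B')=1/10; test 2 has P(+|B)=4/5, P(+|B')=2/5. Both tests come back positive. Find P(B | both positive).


After test 1: P(+) = 3/5*1/19 + 1/10*18/19 = 12/95
P(B|+) = (3/95)/(12/95) = 1/4
After test 2 (use post1 as new prior): P(+) = 4/5*1/4 + 2/5*3/4 = 1/2
P(B|+,+) = (1/5)/(1/2) = 2/5

2/5


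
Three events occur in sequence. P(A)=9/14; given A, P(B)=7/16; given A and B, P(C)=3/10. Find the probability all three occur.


P(A∩B∩C) = P(A) * P(B|A) * P(C|A∩B)
= 9/14 * 7/16 * 3/10
= 9/32 * 3/10 = 27/320

27/320


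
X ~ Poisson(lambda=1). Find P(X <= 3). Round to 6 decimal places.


P(X<=3) = e^(-1)*1^0/0! + e^(-1)*1^1/1! + e^(-1)*1^2/2! + e^(-1)*1^3/3!
≈ 0.3678794412 + 0.3678794412 + 0.1839397206 + 0.0613132402
= 0.9810118432
≈ 0.981012

0.981012


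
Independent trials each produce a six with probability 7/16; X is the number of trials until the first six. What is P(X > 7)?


P(X > 7) = P(first 7 trials all fail) = (1-p)^7 = (9/16)^7 = 4782969/268435456

4782969/268435456


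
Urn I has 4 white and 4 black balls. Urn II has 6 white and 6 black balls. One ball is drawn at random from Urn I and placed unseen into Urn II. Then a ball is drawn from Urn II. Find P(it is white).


P(transfer white) = 4/8 = 1/2; P(transfer black) = 1/2
If white transferred: Urn II has 7 white of 13, so P(white|white moved) = 7/13
If black transferred: Urn II has 6 white of 13, so P(white|black moved) = 6/13
By total probability: P(white) = 1/2*7/13 + 1/2*6/13 = 1/2

1/2


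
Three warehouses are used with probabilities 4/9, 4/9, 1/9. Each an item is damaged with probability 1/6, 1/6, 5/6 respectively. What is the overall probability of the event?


P(A) = P(A|B1)P(B1) + P(A|B2)P(B2) + P(A|B3)P(B3)
= 1/6*4/9 + 1/6*4/9 + 5/6*1/9
= 2/27 + 2/27 + 5/54 = 13/54

13/54


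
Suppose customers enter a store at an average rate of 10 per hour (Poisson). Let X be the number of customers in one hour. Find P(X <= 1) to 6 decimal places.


P(X<=1) = e^(-10)*10^0/0! + e^(-10)*10^1/1!
≈ 0.0000453999 + 0.0004539993
= 0.0004993992
≈ 0.000499

0.000499


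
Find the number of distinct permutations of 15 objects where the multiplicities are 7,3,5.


15! = 1307674368000
Denominator: 7!=5040 * 3!=6 * 5!=120
Coefficient = 1307674368000 / 3628800 = 360360

360360


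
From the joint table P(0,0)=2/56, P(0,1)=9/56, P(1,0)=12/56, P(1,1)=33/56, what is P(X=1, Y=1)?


Read from table: P(X=1, Y=1) = 33/56

33/56


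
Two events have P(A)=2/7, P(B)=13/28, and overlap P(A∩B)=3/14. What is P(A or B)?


P(A∪B) = P(A) + P(B) - P(A∩B)
= 2/7 + 13/28 - 3/14 = 15/28

15/28


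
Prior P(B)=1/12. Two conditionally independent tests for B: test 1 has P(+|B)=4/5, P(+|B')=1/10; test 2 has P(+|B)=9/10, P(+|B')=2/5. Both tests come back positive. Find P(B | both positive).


After test 1: P(+) = 4/5*1/12 + 1/10*11/12 = 19/120
P(B|+) = (1/15)/(19/120) = 8/19
After test 2 (use post1 as new prior): P(+) = 9/10*8/19 + 2/5*11/19 = 58/95
P(B|+,+) = (36/95)/(58/95) = 18/29

18/29


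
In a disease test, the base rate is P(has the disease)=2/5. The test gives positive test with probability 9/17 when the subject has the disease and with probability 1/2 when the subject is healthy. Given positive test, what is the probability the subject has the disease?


P(A) = P(A|B)P(B) + P(A|B')P(B') = 9/17*2/5 + 1/2*3/5 = 87/170
P(B|A) = P(A|B)P(B)/P(A) = (18/85)/(87/170) = 12/29

12/29


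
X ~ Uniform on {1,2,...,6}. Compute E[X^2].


E[X^2] = (1/6) * sum(x^2 for x=1..6)
= 91/6

91/6


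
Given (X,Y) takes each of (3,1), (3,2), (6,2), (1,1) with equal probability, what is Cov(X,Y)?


E[X]=13/4, E[Y]=3/2, E[XY]=11/2
Cov(X,Y) = E[XY] - E[X]E[Y] = 11/2 - 13/4*3/2 = 5/8

5/8


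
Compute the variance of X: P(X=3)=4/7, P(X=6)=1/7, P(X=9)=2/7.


E[X] = 36/7, E[X^2] = 234/7
Var(X) = E[X^2] - (E[X])^2 = 234/7 - (36/7)^2 = 342/49

342/49


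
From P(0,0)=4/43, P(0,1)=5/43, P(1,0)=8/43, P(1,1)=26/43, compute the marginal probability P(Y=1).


P(Y=1) = P(0,1)+P(1,1) = 5/43 + 26/43 = 31/43

31/43


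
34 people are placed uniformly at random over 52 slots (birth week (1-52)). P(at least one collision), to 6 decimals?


P(all different) = prod((52-i)/52 for i=0..33) = 0.000001
P(at least one match) = 1 - 0.000001 = 0.999999

0.999999


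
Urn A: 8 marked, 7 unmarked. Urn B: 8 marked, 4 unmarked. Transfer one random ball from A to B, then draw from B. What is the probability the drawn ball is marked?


P(transfer marked) = 8/15; P(transfer unmarked) = 7/15
If marked transferred: Urn II has 9 marked of 13, so P(marked|marked moved) = 9/13
If unmarked transferred: Urn II has 8 marked of 13, so P(marked|unmarked moved) = 8/13
By total probability: P(marked) = 8/15*9/13 + 7/15*8/13 = 128/195

128/195


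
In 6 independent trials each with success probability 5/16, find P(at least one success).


P(at least one) = 1 - P(none)
P(none) = (1 - 5/16)^6 = (11/16)^6 = 1771561/16777216
P(at least one) = 1 - 1771561/16777216 = 15005655/16777216

15005655/16777216


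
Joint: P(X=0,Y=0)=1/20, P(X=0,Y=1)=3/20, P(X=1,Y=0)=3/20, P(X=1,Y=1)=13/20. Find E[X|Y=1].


P(Y=1) = 16/20
E[X|Y=1] = (0*3 + 1*13)/16 = 13/16

13/16


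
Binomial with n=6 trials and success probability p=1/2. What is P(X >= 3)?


P(X>=3) = P(X=3) + P(X=4) + P(X=5) + P(X=6)
= 5/16 + 15/64 + 3/32 + 1/64
= 21/32

21/32


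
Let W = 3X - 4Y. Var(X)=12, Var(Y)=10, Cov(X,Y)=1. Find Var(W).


Var(3X - 4Y) = 3^2*Var(X) + (-4)^2*Var(Y) + 2*3*(-4)*Cov(X,Y)
= 9*12 + 16*10 - 24*1
= 108 + 160 - 24 = 244

244


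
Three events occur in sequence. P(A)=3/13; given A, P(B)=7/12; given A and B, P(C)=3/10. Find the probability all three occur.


P(A∩B∩C) = P(A) * P(B|A) * P(C|A∩B)
= 3/13 * 7/12 * 3/10
= 7/52 * 3/10 = 21/520

21/520


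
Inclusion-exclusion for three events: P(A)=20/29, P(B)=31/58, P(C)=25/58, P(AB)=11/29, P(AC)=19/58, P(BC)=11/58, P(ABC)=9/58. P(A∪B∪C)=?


P(A∪B∪C) = P(A)+P(B)+P(C) - P(AB)-P(AC)-P(BC) + P(ABC)
= 20/29+31/58+25/58 - 11/29-19/58-11/58 + 9/58
= 53/58

53/58


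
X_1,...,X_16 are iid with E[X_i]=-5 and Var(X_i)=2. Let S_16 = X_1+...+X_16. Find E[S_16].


E[S_n] = n*E[X_1] = 16*-5 = -80

-80


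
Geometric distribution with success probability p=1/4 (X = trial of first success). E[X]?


For geometric (trials until first success), E[X] = 1/p = 1/(1/4) = 4

4


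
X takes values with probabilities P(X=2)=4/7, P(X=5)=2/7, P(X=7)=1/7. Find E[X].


E[X] = sum(x * P(x))
= 2*4/7 + 5*2/7 + 7*1/7
= 25/7

25/7


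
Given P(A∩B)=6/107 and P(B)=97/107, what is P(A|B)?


P(A|B) = P(A∩B)/P(B) = (6/107)/(97/107) = 6/97

6/97


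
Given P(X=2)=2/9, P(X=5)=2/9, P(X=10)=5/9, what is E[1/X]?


E[1/X] = sum(g(x)*P(x))
= 1/2*2/9 + 1/5*2/9 + 1/10*5/9
= 19/90

19/90


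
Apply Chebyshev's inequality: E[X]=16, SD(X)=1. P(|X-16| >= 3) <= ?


k = 3/1 = 3
Chebyshev: P(|X-mu| >= k*sigma) <= 1/k^2 = 1/3^2 = 1/9

1/9


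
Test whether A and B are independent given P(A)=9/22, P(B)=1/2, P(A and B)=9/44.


P(A)*P(B) = 9/22*1/2 = 9/44
P(A∩B) = 9/44, which equals P(A)P(B), so independent

Yes, A and B are independent


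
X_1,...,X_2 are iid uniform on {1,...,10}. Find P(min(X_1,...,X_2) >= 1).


P(min >= 1) = P(all X_i >= 1) = (P(X_1 >= 1))^2
= (10/10)^2 = 1^2 = 1

1


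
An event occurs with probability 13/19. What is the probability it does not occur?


P(A') = 1 - P(A) = 1 - 13/19 = 6/19

6/19


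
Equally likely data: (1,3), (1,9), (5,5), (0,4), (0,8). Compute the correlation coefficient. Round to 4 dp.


Cov(X,Y) = -0.7200, Var(X) = 3.4400, Var(Y) = 5.3600
rho = Cov/(sqrt(VarX)*sqrt(VarY)) = -0.1677

-0.1677


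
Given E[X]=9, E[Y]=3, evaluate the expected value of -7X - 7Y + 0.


E[-7X - 7Y + 0] = -7*E[X] - 7*E[Y] + 0
= (-7)*(9) + (-7)*(3) + (0)
= -63 - 21 + 0 = -84

-84


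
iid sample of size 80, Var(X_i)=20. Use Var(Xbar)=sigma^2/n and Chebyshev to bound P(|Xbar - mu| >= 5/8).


Var(Xbar) = Var(X)/n = 20/80
Chebyshev: P(|Xbar-mu| >= 5/8) <= Var(Xbar)/(5/8)^2 = (1/4)/(25/64) = 16/25

16/25


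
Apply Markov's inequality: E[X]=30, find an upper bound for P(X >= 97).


Markov: P(X >= a) <= E[X]/a
P(X >= 97) <= 30/97

30/97


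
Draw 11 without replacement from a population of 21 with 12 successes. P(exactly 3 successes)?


P(X=3) = C(12,3)*C(9,8) / C(21,11)
= 220*9 / 352716
= 1980/352716 = 165/29393

165/29393


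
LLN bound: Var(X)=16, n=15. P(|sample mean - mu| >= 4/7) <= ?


Var(Xbar) = Var(X)/n = 16/15
Chebyshev: P(|Xbar-mu| >= 4/7) <= Var(Xbar)/(4/7)^2 = (16/15)/(16/49) = 49/15
Bound exceeds 1, so trivial bound: 1

1


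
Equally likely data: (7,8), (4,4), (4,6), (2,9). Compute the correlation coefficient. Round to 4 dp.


Cov(X,Y) = -0.1875, Var(X) = 3.1875, Var(Y) = 3.6875
rho = Cov/(sqrt(VarX)*sqrt(VarY)) = -0.0547

-0.0547


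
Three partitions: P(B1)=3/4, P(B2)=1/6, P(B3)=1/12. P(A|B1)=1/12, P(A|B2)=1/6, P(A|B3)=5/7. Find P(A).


P(A) = P(A|B1)P(B1) + P(A|B2)P(B2) + P(A|B3)P(B3)
= 1/12*3/4 + 1/6*1/6 + 5/7*1/12
= 1/16 + 1/36 + 5/84 = 151/1008

151/1008


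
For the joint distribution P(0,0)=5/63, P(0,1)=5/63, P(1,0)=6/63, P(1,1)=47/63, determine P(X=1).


P(X=1) = P(1,0)+P(1,1) = 6/63 + 47/63 = 53/63

53/63


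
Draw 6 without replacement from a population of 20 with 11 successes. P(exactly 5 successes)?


P(X=5) = C(11,5)*C(9,1) / C(20,6)
= 462*9 / 38760
= 4158/38760 = 693/6460

693/6460


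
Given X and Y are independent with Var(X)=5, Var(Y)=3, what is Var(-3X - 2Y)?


Independence => Cov(X,Y)=0
Var(-3X - 2Y) = (-3)^2*Var(X) + (-2)^2*Var(Y)
= 9*5 + 4*3 = 57

57


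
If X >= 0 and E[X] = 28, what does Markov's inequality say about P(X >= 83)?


Markov: P(X >= a) <= E[X]/a
P(X >= 83) <= 28/83

28/83


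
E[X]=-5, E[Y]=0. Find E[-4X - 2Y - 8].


E[-4X - 2Y - 8] = -4*E[X] - 2*E[Y] - 8
= (-4)*(-5) + (-2)*(0) + (-8)
= 20 + 0 - 8 = 12

12


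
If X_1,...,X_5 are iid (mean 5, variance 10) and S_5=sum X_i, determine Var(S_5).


By independence, Var(S_n) = n*Var(X_1) = 5*10 = 50

50


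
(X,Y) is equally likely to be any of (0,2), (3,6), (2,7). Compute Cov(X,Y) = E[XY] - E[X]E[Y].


E[X]=5/3, E[Y]=5, E[XY]=32/3
Cov(X,Y) = E[XY] - E[X]E[Y] = 32/3 - 5/3*5 = 7/3

7/3


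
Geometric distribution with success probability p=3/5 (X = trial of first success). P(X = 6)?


P(X=6) = (1-p)^5 * p = (2/5)^5 * 3/5
= 32/3125 * 3/5 = 96/15625

96/15625


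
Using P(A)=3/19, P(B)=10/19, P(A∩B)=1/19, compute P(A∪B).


P(A∪B) = P(A) + P(B) - P(A∩B)
= 3/19 + 10/19 - 1/19 = 12/19

12/19


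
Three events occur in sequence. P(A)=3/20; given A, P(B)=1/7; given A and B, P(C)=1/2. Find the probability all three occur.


P(A∩B∩C) = P(A) * P(B|A) * P(C|A∩B)
= 3/20 * 1/7 * 1/2
= 3/140 * 1/2 = 3/280

3/280


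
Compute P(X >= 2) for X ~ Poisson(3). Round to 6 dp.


P(X>=2) = 1 - P(X<=1) = 1 - (e^(-3)*3^0/0! + e^(-3)*3^1/1!)
≈ 1 - (0.0497870684 + 0.1493612051)
= 1 - 0.1991482735 = 0.8008517265
≈ 0.800852

0.800852


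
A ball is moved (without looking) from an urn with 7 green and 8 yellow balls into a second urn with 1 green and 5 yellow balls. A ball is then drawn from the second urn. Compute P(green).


P(transfer green) = 7/15; P(transfer yellow) = 8/15
If green transferred: Urn II has 2 green of 7, so P(green|green moved) = 2/7
If yellow transferred: Urn II has 1 green of 7, so P(green|yellow moved) = 1/7
By total probability: P(green) = 7/15*2/7 + 8/15*1/7 = 22/105

22/105


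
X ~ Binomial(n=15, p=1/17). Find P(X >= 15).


P(X>=15) = P(X=15)
= 1/2862423051509815793
= 1/2862423051509815793

1/2862423051509815793


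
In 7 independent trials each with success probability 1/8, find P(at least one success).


P(at least one) = 1 - P(none)
P(none) = (1 - 1/8)^7 = (7/8)^7 = 823543/2097152
P(at least one) = 1 - 823543/2097152 = 1273609/2097152

1273609/2097152


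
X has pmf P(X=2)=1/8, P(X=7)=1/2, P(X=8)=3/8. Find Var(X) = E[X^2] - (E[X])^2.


E[X] = 27/4, E[X^2] = 49
Var(X) = E[X^2] - (E[X])^2 = 49 - (27/4)^2 = 55/16

55/16


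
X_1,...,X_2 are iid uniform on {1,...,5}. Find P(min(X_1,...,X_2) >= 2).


P(min >= 2) = P(all X_i >= 2) = (P(X_1 >= 2))^2
= (4/5)^2 = 16/25

16/25


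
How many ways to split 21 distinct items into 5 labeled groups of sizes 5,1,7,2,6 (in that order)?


21! = 51090942171709440000
Denominator: 5!=120 * 1!=1 * 7!=5040 * 2!=2 * 6!=720
Coefficient = 51090942171709440000 / 870912000 = 58663725120

58663725120


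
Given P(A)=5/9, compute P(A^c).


P(A') = 1 - P(A) = 1 - 5/9 = 4/9

4/9


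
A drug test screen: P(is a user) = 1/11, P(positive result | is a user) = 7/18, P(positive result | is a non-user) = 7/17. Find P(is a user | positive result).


P(A) = P(A|B)P(B) + P(A|B')P(B') = 7/18*1/11 + 7/17*10/11 = 1379/3366
P(B|A) = P(A|B)P(B)/P(A) = (7/198)/(1379/3366) = 17/197

17/197


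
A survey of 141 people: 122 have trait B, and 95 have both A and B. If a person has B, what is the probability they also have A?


P(A|B) = P(A∩B)/P(B) = (95/141)/(122/141) = 95/122

95/122


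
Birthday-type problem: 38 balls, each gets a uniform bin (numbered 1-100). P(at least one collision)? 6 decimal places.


P(all different) = prod((100-i)/100 for i=0..37) = 0.000297
P(at least one match) = 1 - 0.000297 = 0.999703

0.999703


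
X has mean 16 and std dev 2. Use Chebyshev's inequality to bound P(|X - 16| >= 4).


k = 4/2 = 2
Chebyshev: P(|X-mu| >= k*sigma) <= 1/k^2 = 1/2^2 = 1/4

1/4


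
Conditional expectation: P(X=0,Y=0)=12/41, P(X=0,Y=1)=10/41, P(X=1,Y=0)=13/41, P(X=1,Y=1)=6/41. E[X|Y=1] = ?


P(Y=1) = 16/41
E[X|Y=1] = (0*10 + 1*6)/16 = 6/16 = 3/8

3/8


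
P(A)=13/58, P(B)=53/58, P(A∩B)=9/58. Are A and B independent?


P(A)*P(B) = 13/58*53/58 = 689/3364
P(A∩B) = 9/58 != 689/3364, so not independent

No, A and B are not independent


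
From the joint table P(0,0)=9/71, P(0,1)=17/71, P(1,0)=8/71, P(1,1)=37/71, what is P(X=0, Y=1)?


Read from table: P(X=0, Y=1) = 17/71

17/71


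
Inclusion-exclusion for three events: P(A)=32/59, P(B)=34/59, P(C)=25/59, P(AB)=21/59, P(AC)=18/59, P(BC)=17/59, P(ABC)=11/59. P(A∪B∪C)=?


P(A∪B∪C) = P(A)+P(B)+P(C) - P(AB)-P(AC)-P(BC) + P(ABC)
= 32/59+34/59+25/59 - 21/59-18/59-17/59 + 11/59
= 46/59

46/59


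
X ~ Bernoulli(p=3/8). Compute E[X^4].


For Bernoulli: X in {0,1}
E[X^4] = 0^4*(1-3/8) + 1^4*3/8 = 3/8

3/8


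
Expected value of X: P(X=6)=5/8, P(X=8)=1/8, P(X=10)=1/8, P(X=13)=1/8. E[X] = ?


E[X] = sum(x * P(x))
= 6*5/8 + 8*1/8 + 10*1/8 + 13*1/8
= 61/8

61/8


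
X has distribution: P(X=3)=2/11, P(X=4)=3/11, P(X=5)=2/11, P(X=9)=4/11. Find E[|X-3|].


E[|X-3|] = sum(g(x)*P(x))
= 0*2/11 + 1*3/11 + 2*2/11 + 6*4/11
= 31/11

31/11


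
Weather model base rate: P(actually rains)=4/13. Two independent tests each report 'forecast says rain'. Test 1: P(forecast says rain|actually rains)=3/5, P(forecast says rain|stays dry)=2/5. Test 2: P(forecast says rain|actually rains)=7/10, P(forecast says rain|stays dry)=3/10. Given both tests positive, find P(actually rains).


After test 1: P(+) = 3/5*4/13 + 2/5*9/13 = 6/13
P(B|+) = (12/65)/(6/13) = 2/5
After test 2 (use post1 as new prior): P(+) = 7/10*2/5 + 3/10*3/5 = 23/50
P(B|+,+) = (7/25)/(23/50) = 14/23

14/23
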